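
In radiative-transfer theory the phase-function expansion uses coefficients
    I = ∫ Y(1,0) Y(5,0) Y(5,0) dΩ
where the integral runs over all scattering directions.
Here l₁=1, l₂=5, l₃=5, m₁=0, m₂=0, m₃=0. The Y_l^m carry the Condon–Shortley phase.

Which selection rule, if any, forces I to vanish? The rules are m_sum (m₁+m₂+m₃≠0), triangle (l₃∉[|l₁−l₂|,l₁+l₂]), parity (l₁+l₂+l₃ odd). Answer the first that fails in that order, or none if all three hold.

parity

azimuthal sum: 0 + 0 + 0 = 0  ✓
4 ≤ 5 ≤ 6 (triangle on l)  ✓
L = 1 + 5 + 5 = 11 (odd)  ✗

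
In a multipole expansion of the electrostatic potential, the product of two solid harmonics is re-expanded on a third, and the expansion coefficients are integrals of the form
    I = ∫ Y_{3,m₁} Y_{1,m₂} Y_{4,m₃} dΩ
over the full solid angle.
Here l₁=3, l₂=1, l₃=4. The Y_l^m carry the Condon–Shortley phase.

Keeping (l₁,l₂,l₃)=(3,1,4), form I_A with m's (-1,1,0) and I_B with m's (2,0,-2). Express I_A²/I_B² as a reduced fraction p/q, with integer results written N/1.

Same 3,1,4: normalisation and zero-m 3j drop out of the ratio.
A: Δ: 0! 6! 2! / 9! → 1/252; sum: t=0:+1/96 = 1/96; 3j²(3 1 4; -1 1 0) = Δ·Π!·Σ² = 1/42  (sign +1)
B: Δ: 0! 6! 2! / 9! → 1/252; sum: t=0:+1/120 = 1/120; 3j²(3 1 4; 2 0 -2) = Δ·Π!·Σ² = 1/21  (sign +1)
I_A²/I_B² = (1/42)/(1/21) = 1/2

1/2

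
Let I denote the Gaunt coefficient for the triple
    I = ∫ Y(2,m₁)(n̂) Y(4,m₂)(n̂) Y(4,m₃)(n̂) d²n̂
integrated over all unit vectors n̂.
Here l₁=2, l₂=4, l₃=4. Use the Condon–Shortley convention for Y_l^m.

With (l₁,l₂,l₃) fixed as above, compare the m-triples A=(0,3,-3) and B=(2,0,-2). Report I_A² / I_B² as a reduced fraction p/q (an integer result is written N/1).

l's match ⇒ only the (l;m) 3-j factors differ between A and B.
A: triangle coeff Δ(2,4,4) = 1/13860; Σ_t [1,2]: t=1:−1/720 t=2:+1/480 = 1/1440; (3j)²=7/1980 [(2 4 4; 0 3 -3)], sign=-1
B: triangle coeff Δ(2,4,4) = 1/13860; Σ_t [0,0]: t=0:+1/192 = 1/192; (3j)²=3/77 [(2 4 4; 2 0 -2)], sign=+1
I_A²/I_B² = (7/1980)/(3/77) = 49/540

49/540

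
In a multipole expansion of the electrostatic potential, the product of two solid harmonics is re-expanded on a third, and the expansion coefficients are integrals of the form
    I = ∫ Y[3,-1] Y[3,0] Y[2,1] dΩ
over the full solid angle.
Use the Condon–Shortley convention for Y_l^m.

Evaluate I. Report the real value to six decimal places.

-0.059471

Checks pass: Σm=0; 8 even; l₃=2∈[0,6].
(2·3+1)(2·3+1)(2·2+1) = 245
Δ: 4! 2! 2! / 9! → 1/3780
sum: t=1:−1/24 t=2:+1/4 t=3:−1/24 = 1/6
3j²(3 3 2; 0 0 0) = Δ·Π!·Σ² = 4/105  (sign +1)
sum: t=2:+1/8 t=3:−1/12 = 1/24
3j²(3 3 2; -1 0 1) = Δ·Π!·Σ² = 1/210  (sign -1)
combine: 4πI² = 245·4/105·1/210 = 2/45
take √, sign -1: I = -0.05947080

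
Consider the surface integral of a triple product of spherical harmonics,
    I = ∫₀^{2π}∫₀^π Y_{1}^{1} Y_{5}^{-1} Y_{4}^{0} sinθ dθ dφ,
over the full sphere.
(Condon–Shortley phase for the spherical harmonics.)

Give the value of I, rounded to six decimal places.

m-sum 0 ✓  L=10 even ✓  4≤4≤6 ✓
Π(2lᵢ+1) = 3×11×9 = 297
triangle coeff Δ(1,5,4) = 1/495
Σ_t [1,1]: t=1:−1/576 = -1/576
(3j)²=5/99 [(1 5 4; 0 0 0)], sign=-1
Σ_t [0,0]: t=0:+1/1152 = 1/1152
(3j)²=1/33 [(1 5 4; 1 -1 0)], sign=+1
⇒ 4πI² = 5/11
I = (-1)√(5/11/(4π)) = -0.19018827

-0.190188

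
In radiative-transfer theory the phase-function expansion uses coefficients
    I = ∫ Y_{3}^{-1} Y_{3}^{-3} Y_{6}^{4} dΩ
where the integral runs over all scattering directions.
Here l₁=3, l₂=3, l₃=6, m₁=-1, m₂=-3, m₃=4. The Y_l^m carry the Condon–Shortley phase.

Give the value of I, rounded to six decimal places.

m-sum 0 ✓  L=12 even ✓  0≤6≤6 ✓
Π(2lᵢ+1) = 7×7×13 = 637
triangle coeff Δ(3,3,6) = 1/12012
Σ_t [0,0]: t=0:+1/1296 = 1/1296
(3j)²=100/3003 [(3 3 6; 0 0 0)], sign=+1
Σ_t [0,0]: t=0:+1/34560 = 1/34560
(3j)²=5/286 [(3 3 6; -1 -3 4)], sign=+1
⇒ 4πI² = 1750/4719
I = (+1)√(1750/4719/(4π)) = 0.17178653

0.171787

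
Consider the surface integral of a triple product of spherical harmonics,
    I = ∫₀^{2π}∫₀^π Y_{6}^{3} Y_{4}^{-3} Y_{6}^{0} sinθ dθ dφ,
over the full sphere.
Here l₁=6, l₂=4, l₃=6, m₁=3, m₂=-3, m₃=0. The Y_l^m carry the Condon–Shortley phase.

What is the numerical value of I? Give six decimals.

0.109740

Rules hold: Σm=0, L=16 even, 2≤6≤10.
N = 13·9·13 = 1521
Δ = 4!·8!·4!/17! = 1/15315300
Racah Σ t=0..4: t=0:+1/829440 t=1:−1/25920 t=2:+1/9216 t=3:−1/25920 t=4:+1/829440 = 7/207360
⇒ 3j(6 4 6; 0 0 0)² = 28/2431, sgn +1
Racah Σ t=0..1: t=0:+1/103680 t=1:−1/207360 = 1/207360
⇒ 3j(6 4 6; 3 -3 0)² = 21/2431, sgn +1
4πI² = N·(3j₀)²·(3jₘ)² = 5292/34969
I = +1·√(0.151334/4π) = 0.10973960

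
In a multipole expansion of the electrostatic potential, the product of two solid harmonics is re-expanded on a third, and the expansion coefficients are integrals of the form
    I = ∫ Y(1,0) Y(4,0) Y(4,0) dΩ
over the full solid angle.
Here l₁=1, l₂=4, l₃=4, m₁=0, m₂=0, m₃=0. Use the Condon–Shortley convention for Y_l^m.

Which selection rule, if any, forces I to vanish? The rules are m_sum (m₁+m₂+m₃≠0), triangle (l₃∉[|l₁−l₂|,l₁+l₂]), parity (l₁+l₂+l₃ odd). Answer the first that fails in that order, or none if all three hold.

azimuthal sum: 0 + 0 + 0 = 0  ✓
3 ≤ 4 ≤ 5 (triangle on l)  ✓
L = 1 + 4 + 4 = 9 (odd)  ✗

parity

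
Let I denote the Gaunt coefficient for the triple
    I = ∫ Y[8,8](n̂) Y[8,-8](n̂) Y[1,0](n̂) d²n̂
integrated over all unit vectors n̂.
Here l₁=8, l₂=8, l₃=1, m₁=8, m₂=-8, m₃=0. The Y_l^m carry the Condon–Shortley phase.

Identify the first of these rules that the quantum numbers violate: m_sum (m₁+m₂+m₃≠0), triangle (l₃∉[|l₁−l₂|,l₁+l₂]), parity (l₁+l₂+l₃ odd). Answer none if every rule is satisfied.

parity

Σmᵢ = 0  ✓
l₃∈[|l₁−l₂|,l₁+l₂]=[0,16], have l₃=1  ✓
Σlᵢ = 17 ⇒ odd  ✗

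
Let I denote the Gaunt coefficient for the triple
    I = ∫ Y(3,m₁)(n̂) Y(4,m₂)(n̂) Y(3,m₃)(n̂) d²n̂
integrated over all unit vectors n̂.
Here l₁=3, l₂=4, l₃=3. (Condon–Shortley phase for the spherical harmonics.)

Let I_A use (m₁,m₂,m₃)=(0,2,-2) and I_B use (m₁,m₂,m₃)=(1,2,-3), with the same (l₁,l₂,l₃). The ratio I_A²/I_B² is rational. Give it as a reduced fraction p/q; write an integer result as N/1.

l's match ⇒ only the (l;m) 3-j factors differ between A and B.
A: triangle coeff Δ(3,4,3) = 1/34650; Σ_t [2,3]: t=2:+1/96 t=3:−1/72 = -1/288; (3j)²=1/462 [(3 4 3; 0 2 -2)], sign=+1
B: triangle coeff Δ(3,4,3) = 1/34650; Σ_t [2,2]: t=2:+1/192 = 1/192; (3j)²=3/77 [(3 4 3; 1 2 -3)], sign=+1
I_A²/I_B² = (1/462)/(3/77) = 1/18

1/18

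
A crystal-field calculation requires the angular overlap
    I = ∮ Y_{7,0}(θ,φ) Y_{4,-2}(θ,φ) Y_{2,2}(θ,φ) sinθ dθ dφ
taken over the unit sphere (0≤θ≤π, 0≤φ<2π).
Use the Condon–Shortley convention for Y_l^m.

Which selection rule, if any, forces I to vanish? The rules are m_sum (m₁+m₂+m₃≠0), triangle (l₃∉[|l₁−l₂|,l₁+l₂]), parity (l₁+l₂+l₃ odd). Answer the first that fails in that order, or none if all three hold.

triangle

azimuthal sum: 0 − 2 + 2 = 0  ✓
3 ≤ 2 ≤ 11 (triangle on l)  ✗
L = 7 + 4 + 2 = 13 (odd)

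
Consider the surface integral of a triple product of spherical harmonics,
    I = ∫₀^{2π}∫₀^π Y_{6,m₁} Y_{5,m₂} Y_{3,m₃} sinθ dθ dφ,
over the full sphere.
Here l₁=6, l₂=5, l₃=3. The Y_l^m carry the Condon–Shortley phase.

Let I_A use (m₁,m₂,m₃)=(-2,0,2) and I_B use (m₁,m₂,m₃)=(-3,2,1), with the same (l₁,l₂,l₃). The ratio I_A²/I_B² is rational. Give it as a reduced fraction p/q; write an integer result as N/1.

l's match ⇒ only the (l;m) 3-j factors differ between A and B.
A: triangle coeff Δ(6,5,3) = 1/675675; Σ_t [4,5]: t=4:+1/13824 t=5:−1/8640 = -1/23040; (3j)²=2/429 [(6 5 3; -2 0 2)], sign=+1
B: triangle coeff Δ(6,5,3) = 1/675675; Σ_t [5,7]: t=5:−1/34560 t=6:+1/8640 t=7:−1/40320 = 1/16128; (3j)²=18/1001 [(6 5 3; -3 2 1)], sign=+1
I_A²/I_B² = (2/429)/(18/1001) = 7/27

7/27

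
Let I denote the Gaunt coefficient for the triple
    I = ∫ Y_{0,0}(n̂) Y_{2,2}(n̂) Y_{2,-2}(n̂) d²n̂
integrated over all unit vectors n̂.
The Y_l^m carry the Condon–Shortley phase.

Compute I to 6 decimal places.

Checks pass: Σm=0; 4 even; l₃=2∈[2,2].
(2·0+1)(2·2+1)(2·2+1) = 25
Δ: 0! 0! 4! / 5! → 1/5
sum: t=0:+1/4 = 1/4
3j²(0 2 2; 0 0 0) = Δ·Π!·Σ² = 1/5  (sign +1)
sum: t=0:+1/24 = 1/24
3j²(0 2 2; 0 2 -2) = Δ·Π!·Σ² = 1/5  (sign +1)
combine: 4πI² = 25·1/5·1/5 = 1/1
take √, sign +1: I = 0.28209479

0.282095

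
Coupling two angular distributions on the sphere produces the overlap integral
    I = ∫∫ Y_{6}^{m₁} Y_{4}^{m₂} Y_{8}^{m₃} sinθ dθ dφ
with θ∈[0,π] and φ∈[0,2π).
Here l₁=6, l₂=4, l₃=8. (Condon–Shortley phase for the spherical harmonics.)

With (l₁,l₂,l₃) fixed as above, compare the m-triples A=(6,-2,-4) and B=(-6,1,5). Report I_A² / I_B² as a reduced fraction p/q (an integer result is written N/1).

Shared (l₁,l₂,l₃)=(6,4,8): N and (l;000)² cancel in I_A²/I_B².
A: Δ = 2!·10!·6!/19! = 1/23279256; Racah Σ t=0..0: t=0:+1/348364800 = 1/348364800; ⇒ 3j(6 4 8; 6 -2 -4)² = 165/58786, sgn +1
B: Δ = 2!·10!·6!/19! = 1/23279256; Racah Σ t=2..2: t=2:+1/261273600 = 1/261273600; ⇒ 3j(6 4 8; -6 1 5)² = 55/6783, sgn -1
I_A²/I_B² = (165/58786)/(55/6783) = 9/26

9/26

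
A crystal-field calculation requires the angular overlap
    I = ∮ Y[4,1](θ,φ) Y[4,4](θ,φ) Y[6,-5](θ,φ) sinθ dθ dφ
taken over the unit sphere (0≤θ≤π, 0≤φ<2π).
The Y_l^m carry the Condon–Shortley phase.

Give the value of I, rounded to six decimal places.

Checks pass: Σm=0; 14 even; l₃=6∈[0,8].
(2·4+1)(2·4+1)(2·6+1) = 1053
Δ: 2! 6! 6! / 15! → 1/1261260
sum: t=0:+1/4608 t=1:−1/1296 t=2:+1/4608 = -7/20736
3j²(4 4 6; 0 0 0) = Δ·Π!·Σ² = 20/1287  (sign -1)
sum: t=2:+1/172800 = 1/172800
3j²(4 4 6; 1 4 -5) = Δ·Π!·Σ² = 2/65  (sign -1)
combine: 4πI² = 1053·20/1287·2/65 = 72/143
take √, sign +1: I = 0.20016738

0.200167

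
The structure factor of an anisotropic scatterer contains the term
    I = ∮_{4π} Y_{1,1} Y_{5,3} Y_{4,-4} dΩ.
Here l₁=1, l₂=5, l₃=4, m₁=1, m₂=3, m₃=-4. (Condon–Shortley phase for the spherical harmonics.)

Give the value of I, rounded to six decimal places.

m-sum 0 ✓  L=10 even ✓  4≤4≤6 ✓
Π(2lᵢ+1) = 3×11×9 = 297
triangle coeff Δ(1,5,4) = 1/495
Σ_t [1,1]: t=1:−1/576 = -1/576
(3j)²=5/99 [(1 5 4; 0 0 0)], sign=-1
Σ_t [0,0]: t=0:+1/80640 = 1/80640
(3j)²=1/495 [(1 5 4; 1 3 -4)], sign=+1
⇒ 4πI² = 1/33
I = (-1)√(1/33/(4π)) = -0.04910640

-0.049106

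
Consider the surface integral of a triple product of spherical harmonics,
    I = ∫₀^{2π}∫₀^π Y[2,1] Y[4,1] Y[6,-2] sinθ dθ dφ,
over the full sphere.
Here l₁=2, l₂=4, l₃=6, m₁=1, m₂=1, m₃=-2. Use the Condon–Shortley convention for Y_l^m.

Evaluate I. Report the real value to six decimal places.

0.238034

m-sum 0 ✓  L=12 even ✓  2≤6≤6 ✓
Π(2lᵢ+1) = 5×9×13 = 585
triangle coeff Δ(2,4,6) = 1/6435
Σ_t [0,0]: t=0:+1/2304 = 1/2304
(3j)²=5/143 [(2 4 6; 0 0 0)], sign=+1
Σ_t [0,0]: t=0:+1/4320 = 1/4320
(3j)²=224/6435 [(2 4 6; 1 1 -2)], sign=+1
⇒ 4πI² = 1120/1573
I = (+1)√(1120/1573/(4π)) = 0.23803440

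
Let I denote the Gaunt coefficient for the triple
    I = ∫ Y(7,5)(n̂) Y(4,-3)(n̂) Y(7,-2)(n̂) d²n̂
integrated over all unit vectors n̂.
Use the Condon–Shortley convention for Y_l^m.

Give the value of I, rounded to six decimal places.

0.160152

Rules hold: Σm=0, L=18 even, 3≤7≤11.
N = 15·9·15 = 2025
Δ = 4!·10!·4!/19! = 1/58198140
Racah Σ t=0..4: t=0:+1/17418240 t=1:−1/622080 t=2:+1/230400 t=3:−1/622080 t=4:+1/17418240 = 1/806400
⇒ 3j(7 4 7; 0 0 0)² = 2268/230945, sgn -1
Racah Σ t=0..1: t=0:+1/11612160 t=1:−1/52254720 = 1/14929920
⇒ 3j(7 4 7; 5 -3 -2)² = 1225/75582, sgn -1
4πI² = N·(3j₀)²·(3jₘ)² = 62511750/193947611
I = +1·√(0.322313/4π) = 0.16015248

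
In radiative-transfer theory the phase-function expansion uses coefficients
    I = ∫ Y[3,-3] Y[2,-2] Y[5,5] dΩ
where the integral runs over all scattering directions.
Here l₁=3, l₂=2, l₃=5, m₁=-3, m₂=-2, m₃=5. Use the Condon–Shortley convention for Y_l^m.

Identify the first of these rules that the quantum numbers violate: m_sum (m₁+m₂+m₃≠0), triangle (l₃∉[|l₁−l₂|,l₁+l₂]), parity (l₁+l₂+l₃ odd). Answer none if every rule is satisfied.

none

m₁+m₂+m₃ = -3 − 2 + 5 = 0  ✓
triangle: |3−2|=1 ≤ l₃=5 ≤ 3+2=5  ✓
parity: l₁+l₂+l₃ = 10 is even  ✓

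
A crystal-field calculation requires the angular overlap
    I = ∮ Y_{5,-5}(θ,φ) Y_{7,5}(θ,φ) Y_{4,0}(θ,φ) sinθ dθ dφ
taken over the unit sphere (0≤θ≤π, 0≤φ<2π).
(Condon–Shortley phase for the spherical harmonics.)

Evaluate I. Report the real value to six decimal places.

0.181642

Rules hold: Σm=0, L=16 even, 2≤4≤12.
N = 11·15·9 = 1485
Δ = 8!·2!·6!/17! = 1/6126120
Racah Σ t=3..5: t=3:−1/69120 t=4:+1/20736 t=5:−1/69120 = 1/51840
⇒ 3j(5 7 4; 0 0 0)² = 280/21879, sgn +1
Racah Σ t=8..8: t=8:+1/3870720 = 1/3870720
⇒ 3j(5 7 4; -5 5 0)² = 135/6188, sgn +1
4πI² = N·(3j₀)²·(3jₘ)² = 20250/48841
I = +1·√(0.414611/4π) = 0.18164160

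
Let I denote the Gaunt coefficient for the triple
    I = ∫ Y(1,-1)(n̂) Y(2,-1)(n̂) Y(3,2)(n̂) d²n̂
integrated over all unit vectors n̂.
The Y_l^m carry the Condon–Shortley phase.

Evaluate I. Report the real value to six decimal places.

0.261169

Rules hold: Σm=0, L=6 even, 1≤3≤3.
N = 3·5·7 = 105
Δ = 0!·2!·4!/7! = 1/105
Racah Σ t=0..0: t=0:+1/4 = 1/4
⇒ 3j(1 2 3; 0 0 0)² = 3/35, sgn -1
Racah Σ t=0..0: t=0:+1/12 = 1/12
⇒ 3j(1 2 3; -1 -1 2)² = 2/21, sgn -1
4πI² = N·(3j₀)²·(3jₘ)² = 6/7
I = +1·√(0.857143/4π) = 0.26116903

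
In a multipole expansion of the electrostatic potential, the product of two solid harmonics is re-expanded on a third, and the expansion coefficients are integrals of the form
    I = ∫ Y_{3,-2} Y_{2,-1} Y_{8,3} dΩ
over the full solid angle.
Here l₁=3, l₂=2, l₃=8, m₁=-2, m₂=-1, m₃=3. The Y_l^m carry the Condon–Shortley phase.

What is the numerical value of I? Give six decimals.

0.000000

|3−2|≤8≤3+2 violated ⇒ I = 0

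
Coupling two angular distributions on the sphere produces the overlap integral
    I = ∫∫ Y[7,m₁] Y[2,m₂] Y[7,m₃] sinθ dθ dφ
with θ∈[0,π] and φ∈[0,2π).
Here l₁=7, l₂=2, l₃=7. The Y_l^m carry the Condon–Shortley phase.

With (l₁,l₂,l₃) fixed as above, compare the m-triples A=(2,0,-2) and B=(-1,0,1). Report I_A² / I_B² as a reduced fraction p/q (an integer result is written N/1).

1936/2809

Shared (l₁,l₂,l₃)=(7,2,7): N and (l;000)² cancel in I_A²/I_B².
A: Δ = 2!·12!·2!/17! = 1/185640; Racah Σ t=0..2: t=0:+1/2419200 t=1:−1/967680 t=2:+1/8709120 = -11/21772800; ⇒ 3j(7 2 7; 2 0 -2)² = 242/23205, sgn +1
B: Δ = 2!·12!·2!/17! = 1/185640; Racah Σ t=0..2: t=0:+1/3870720 t=1:−1/604800 t=2:+1/2073600 = -53/58060800; ⇒ 3j(7 2 7; -1 0 1)² = 2809/185640, sgn -1
I_A²/I_B² = (242/23205)/(2809/185640) = 1936/2809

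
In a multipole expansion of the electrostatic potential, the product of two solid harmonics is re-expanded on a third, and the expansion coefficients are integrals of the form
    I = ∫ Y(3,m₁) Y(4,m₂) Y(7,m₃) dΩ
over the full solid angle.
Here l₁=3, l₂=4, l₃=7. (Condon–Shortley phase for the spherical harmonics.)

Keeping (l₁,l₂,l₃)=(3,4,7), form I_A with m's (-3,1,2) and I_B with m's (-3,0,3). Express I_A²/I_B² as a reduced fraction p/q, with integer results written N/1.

2/5

Same 3,4,7: normalisation and zero-m 3j drop out of the ratio.
A: Δ: 0! 6! 8! / 15! → 1/45045; sum: t=0:+1/518400 = 1/518400; 3j²(3 4 7; -3 1 2) = Δ·Π!·Σ² = 4/2145  (sign -1)
B: Δ: 0! 6! 8! / 15! → 1/45045; sum: t=0:+1/414720 = 1/414720; 3j²(3 4 7; -3 0 3) = Δ·Π!·Σ² = 2/429  (sign +1)
I_A²/I_B² = (4/2145)/(2/429) = 2/5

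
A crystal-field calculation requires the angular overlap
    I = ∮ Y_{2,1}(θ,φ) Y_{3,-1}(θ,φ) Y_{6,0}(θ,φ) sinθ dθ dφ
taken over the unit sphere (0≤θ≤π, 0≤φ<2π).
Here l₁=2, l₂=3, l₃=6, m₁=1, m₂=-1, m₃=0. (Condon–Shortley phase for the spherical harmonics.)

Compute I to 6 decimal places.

|2−3|≤6≤2+3 violated ⇒ I = 0

0.000000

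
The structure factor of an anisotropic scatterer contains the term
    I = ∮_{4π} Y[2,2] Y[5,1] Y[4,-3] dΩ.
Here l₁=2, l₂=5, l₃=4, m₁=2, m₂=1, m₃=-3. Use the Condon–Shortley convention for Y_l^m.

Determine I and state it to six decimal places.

l₁+l₂+l₃=11 is odd: 3j(l;000)=0 ⇒ I=0

0.000000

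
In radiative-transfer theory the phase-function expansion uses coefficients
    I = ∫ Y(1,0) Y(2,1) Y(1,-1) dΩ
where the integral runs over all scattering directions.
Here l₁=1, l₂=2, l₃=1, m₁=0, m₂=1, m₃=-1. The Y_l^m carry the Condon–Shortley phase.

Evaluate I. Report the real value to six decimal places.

Rules hold: Σm=0, L=4 even, 1≤1≤3.
N = 3·5·3 = 45
Δ = 2!·0!·2!/5! = 1/30
Racah Σ t=1..1: t=1:−1/1 = -1/1
⇒ 3j(1 2 1; 0 0 0)² = 2/15, sgn +1
Racah Σ t=1..1: t=1:−1/2 = -1/2
⇒ 3j(1 2 1; 0 1 -1)² = 1/10, sgn -1
4πI² = N·(3j₀)²·(3jₘ)² = 3/5
I = -1·√(0.6/4π) = -0.21850969

-0.218510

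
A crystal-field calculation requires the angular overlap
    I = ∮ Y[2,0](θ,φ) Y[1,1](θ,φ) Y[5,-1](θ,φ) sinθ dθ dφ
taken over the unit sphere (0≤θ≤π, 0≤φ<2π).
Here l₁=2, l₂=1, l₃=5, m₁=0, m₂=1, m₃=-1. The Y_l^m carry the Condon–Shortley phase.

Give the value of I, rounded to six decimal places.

0.000000

triangle: need 1≤l₃≤3, have 5; I=0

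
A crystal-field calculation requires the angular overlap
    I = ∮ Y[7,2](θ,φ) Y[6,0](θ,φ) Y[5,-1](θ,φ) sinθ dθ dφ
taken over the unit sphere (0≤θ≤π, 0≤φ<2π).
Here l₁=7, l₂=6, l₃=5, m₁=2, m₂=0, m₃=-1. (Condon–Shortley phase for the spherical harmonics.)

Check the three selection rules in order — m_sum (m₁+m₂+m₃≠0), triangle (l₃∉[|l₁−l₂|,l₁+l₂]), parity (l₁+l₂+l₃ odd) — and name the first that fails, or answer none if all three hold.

azimuthal sum: 2 + 0 − 1 = 1  ✗
1 ≤ 5 ≤ 13 (triangle on l)
L = 7 + 6 + 5 = 18 (even)

m_sum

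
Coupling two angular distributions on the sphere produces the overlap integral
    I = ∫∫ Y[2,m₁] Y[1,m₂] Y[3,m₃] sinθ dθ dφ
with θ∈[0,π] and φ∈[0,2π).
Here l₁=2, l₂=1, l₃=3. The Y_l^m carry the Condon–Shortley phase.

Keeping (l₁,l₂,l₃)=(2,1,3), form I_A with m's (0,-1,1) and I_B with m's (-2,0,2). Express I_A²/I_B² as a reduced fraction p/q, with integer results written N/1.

6/5

l's match ⇒ only the (l;m) 3-j factors differ between A and B.
A: triangle coeff Δ(2,1,3) = 1/105; Σ_t [0,0]: t=0:+1/8 = 1/8; (3j)²=2/35 [(2 1 3; 0 -1 1)], sign=+1
B: triangle coeff Δ(2,1,3) = 1/105; Σ_t [0,0]: t=0:+1/24 = 1/24; (3j)²=1/21 [(2 1 3; -2 0 2)], sign=-1
I_A²/I_B² = (2/35)/(1/21) = 6/5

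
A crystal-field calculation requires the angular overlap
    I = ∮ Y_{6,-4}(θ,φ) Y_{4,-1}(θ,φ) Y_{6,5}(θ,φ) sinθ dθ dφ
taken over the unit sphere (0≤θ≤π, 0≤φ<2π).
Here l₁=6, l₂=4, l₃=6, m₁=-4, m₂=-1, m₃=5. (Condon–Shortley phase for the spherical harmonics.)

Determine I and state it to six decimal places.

0.047465

Rules hold: Σm=0, L=16 even, 2≤6≤10.
N = 13·9·13 = 1521
Δ = 4!·8!·4!/17! = 1/15315300
Racah Σ t=0..4: t=0:+1/829440 t=1:−1/25920 t=2:+1/9216 t=3:−1/25920 t=4:+1/829440 = 7/207360
⇒ 3j(6 4 6; 0 0 0)² = 28/2431, sgn +1
Racah Σ t=2..3: t=2:+1/967680 t=3:−1/725760 = -1/2903040
⇒ 3j(6 4 6; -4 -1 5)² = 5/3094, sgn +1
4πI² = N·(3j₀)²·(3jₘ)² = 90/3179
I = +1·√(0.0283108/4π) = 0.04746473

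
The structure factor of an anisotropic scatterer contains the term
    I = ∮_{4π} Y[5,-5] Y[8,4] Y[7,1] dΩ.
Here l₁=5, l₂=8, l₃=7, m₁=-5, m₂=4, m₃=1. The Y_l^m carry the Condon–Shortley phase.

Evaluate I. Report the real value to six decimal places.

Rules hold: Σm=0, L=20 even, 3≤7≤13.
N = 11·17·15 = 2805
Δ = 6!·4!·10!/21! = 1/814773960
Racah Σ t=1..5: t=1:−1/87091200 t=2:+1/4976640 t=3:−1/2073600 t=4:+1/4976640 t=5:−1/87091200 = -1/9676800
⇒ 3j(5 8 7; 0 0 0)² = 360/46189, sgn +1
Racah Σ t=6..6: t=6:+1/298598400 = 1/298598400
⇒ 3j(5 8 7; -5 4 1)² = 70/4199, sgn +1
4πI² = N·(3j₀)²·(3jₘ)² = 378000/1037153
I = +1·√(0.364459/4π) = 0.17030192

0.170302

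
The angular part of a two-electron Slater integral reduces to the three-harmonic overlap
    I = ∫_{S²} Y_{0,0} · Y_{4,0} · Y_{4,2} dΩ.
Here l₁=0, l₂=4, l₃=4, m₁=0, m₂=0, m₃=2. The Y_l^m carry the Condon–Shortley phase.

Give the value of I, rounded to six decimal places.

m-sum = 0 + 0 + 2 = 2 ≠ 0 ⇒ I = 0

0.000000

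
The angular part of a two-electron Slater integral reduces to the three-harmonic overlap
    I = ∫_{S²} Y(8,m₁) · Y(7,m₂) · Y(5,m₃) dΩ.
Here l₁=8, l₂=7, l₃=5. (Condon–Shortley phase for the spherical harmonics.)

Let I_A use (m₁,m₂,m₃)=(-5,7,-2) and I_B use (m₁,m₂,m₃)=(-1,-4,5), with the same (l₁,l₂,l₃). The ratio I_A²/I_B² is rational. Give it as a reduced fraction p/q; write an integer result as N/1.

l's match ⇒ only the (l;m) 3-j factors differ between A and B.
A: triangle coeff Δ(8,7,5) = 1/814773960; Σ_t [10,10]: t=10:+1/3135283200 = 1/3135283200; (3j)²=143/11628 [(8 7 5; -5 7 -2)], sign=-1
B: triangle coeff Δ(8,7,5) = 1/814773960; Σ_t [3,3]: t=3:−1/522547200 = -1/522547200; (3j)²=30/4199 [(8 7 5; -1 -4 5)], sign=-1
I_A²/I_B² = (143/11628)/(30/4199) = 1859/1080

1859/1080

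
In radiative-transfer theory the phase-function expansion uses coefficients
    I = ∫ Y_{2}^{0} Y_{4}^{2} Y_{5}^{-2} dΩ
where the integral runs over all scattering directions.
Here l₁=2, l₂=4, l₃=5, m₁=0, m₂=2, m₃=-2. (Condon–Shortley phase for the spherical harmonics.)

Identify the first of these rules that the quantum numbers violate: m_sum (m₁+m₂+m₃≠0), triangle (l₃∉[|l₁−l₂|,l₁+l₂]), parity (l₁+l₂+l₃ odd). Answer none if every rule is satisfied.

Σmᵢ = 0  ✓
l₃∈[|l₁−l₂|,l₁+l₂]=[2,6], have l₃=5  ✓
Σlᵢ = 11 ⇒ odd  ✗

parity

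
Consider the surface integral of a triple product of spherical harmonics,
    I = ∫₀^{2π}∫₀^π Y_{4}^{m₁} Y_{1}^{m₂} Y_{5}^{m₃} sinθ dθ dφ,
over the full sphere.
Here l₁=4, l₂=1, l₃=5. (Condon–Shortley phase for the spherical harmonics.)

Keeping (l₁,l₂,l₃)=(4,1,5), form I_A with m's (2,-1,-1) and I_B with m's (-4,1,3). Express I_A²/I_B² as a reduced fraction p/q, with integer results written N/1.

6/1

Shared (l₁,l₂,l₃)=(4,1,5): N and (l;000)² cancel in I_A²/I_B².
A: Δ = 0!·8!·2!/11! = 1/495; Racah Σ t=0..0: t=0:+1/2880 = 1/2880; ⇒ 3j(4 1 5; 2 -1 -1)² = 2/165, sgn +1
B: Δ = 0!·8!·2!/11! = 1/495; Racah Σ t=0..0: t=0:+1/80640 = 1/80640; ⇒ 3j(4 1 5; -4 1 3)² = 1/495, sgn +1
I_A²/I_B² = (2/165)/(1/495) = 6/1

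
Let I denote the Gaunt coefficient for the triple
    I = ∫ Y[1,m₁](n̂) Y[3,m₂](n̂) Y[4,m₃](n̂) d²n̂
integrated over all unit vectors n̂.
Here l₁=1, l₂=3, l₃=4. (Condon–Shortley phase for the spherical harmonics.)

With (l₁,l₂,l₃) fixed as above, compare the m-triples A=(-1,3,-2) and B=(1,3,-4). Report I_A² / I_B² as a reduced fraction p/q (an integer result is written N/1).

Shared (l₁,l₂,l₃)=(1,3,4): N and (l;000)² cancel in I_A²/I_B².
A: Δ = 0!·2!·6!/9! = 1/252; Racah Σ t=0..0: t=0:+1/1440 = 1/1440; ⇒ 3j(1 3 4; -1 3 -2)² = 1/252, sgn +1
B: Δ = 0!·2!·6!/9! = 1/252; Racah Σ t=0..0: t=0:+1/1440 = 1/1440; ⇒ 3j(1 3 4; 1 3 -4)² = 1/9, sgn +1
I_A²/I_B² = (1/252)/(1/9) = 1/28

1/28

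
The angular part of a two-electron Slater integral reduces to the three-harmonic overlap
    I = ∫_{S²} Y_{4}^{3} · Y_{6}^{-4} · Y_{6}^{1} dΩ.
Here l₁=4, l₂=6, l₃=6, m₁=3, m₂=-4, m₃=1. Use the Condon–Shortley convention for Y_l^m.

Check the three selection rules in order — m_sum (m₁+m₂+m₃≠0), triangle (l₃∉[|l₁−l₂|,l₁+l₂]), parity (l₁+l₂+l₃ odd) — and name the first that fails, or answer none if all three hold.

m₁+m₂+m₃ = 3 − 4 + 1 = 0  ✓
triangle: |4−6|=2 ≤ l₃=6 ≤ 4+6=10  ✓
parity: l₁+l₂+l₃ = 16 is even  ✓

none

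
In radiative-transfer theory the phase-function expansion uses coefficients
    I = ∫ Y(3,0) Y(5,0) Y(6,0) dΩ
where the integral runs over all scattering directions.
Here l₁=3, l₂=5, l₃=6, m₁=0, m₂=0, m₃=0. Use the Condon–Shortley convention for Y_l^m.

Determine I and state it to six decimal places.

0.145631

m-sum 0 ✓  L=14 even ✓  2≤6≤8 ✓
Π(2lᵢ+1) = 7×11×13 = 1001
triangle coeff Δ(3,5,6) = 1/675675
Σ_t [0,2]: t=0:+1/8640 t=1:−1/2304 t=2:+1/8640 = -7/34560
(3j)²=7/429 [(3 5 6; 0 0 0)], sign=-1
(m-triple is (0,0,0) — same symbol as above.)
⇒ 4πI² = 343/1287
I = (+1)√(343/1287/(4π)) = 0.14563067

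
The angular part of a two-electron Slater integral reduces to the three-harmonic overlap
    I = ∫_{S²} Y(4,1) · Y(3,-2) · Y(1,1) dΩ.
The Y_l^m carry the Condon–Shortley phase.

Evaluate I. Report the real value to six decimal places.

Rules hold: Σm=0, L=8 even, 1≤1≤7.
N = 9·7·3 = 189
Δ = 6!·2!·0!/9! = 1/252
Racah Σ t=3..3: t=3:−1/36 = -1/36
⇒ 3j(4 3 1; 0 0 0)² = 4/63, sgn +1
Racah Σ t=1..1: t=1:−1/240 = -1/240
⇒ 3j(4 3 1; 1 -2 1)² = 1/84, sgn -1
4πI² = N·(3j₀)²·(3jₘ)² = 1/7
I = -1·√(0.142857/4π) = -0.10662181

-0.106622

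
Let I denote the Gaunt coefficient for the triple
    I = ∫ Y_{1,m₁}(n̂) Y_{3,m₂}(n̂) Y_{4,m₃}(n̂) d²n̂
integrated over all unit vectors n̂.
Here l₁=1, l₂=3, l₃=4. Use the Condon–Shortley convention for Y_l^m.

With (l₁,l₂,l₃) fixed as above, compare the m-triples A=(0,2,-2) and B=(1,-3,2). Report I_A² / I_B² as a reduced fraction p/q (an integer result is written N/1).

12/1

Shared (l₁,l₂,l₃)=(1,3,4): N and (l;000)² cancel in I_A²/I_B².
A: Δ = 0!·2!·6!/9! = 1/252; Racah Σ t=0..0: t=0:+1/120 = 1/120; ⇒ 3j(1 3 4; 0 2 -2)² = 1/21, sgn +1
B: Δ = 0!·2!·6!/9! = 1/252; Racah Σ t=0..0: t=0:+1/1440 = 1/1440; ⇒ 3j(1 3 4; 1 -3 2)² = 1/252, sgn +1
I_A²/I_B² = (1/21)/(1/252) = 12/1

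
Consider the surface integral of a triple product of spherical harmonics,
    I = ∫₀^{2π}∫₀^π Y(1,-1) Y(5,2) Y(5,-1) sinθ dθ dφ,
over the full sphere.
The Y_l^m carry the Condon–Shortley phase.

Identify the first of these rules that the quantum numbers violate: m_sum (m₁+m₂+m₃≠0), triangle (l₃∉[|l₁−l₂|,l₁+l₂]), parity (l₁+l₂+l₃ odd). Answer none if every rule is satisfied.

Σmᵢ = 0  ✓
l₃∈[|l₁−l₂|,l₁+l₂]=[4,6], have l₃=5  ✓
Σlᵢ = 11 ⇒ odd  ✗

parity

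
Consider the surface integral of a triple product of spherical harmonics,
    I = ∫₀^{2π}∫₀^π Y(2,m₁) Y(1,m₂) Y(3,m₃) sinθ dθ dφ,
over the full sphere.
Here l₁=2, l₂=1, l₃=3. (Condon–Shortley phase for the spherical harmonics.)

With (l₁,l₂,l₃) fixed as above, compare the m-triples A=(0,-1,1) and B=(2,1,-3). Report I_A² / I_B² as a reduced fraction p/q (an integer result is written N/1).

Shared (l₁,l₂,l₃)=(2,1,3): N and (l;000)² cancel in I_A²/I_B².
A: Δ = 0!·4!·2!/7! = 1/105; Racah Σ t=0..0: t=0:+1/8 = 1/8; ⇒ 3j(2 1 3; 0 -1 1)² = 2/35, sgn +1
B: Δ = 0!·4!·2!/7! = 1/105; Racah Σ t=0..0: t=0:+1/48 = 1/48; ⇒ 3j(2 1 3; 2 1 -3)² = 1/7, sgn +1
I_A²/I_B² = (2/35)/(1/7) = 2/5

2/5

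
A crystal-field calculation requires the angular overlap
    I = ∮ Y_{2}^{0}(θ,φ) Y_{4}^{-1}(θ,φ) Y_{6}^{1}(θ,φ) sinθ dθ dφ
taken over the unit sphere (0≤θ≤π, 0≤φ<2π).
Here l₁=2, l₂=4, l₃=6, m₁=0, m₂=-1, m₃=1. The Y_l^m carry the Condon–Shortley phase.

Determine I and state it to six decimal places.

Checks pass: Σm=0; 12 even; l₃=6∈[2,6].
(2·2+1)(2·4+1)(2·6+1) = 585
Δ: 0! 4! 8! / 13! → 1/6435
sum: t=0:+1/2304 = 1/2304
3j²(2 4 6; 0 0 0) = Δ·Π!·Σ² = 5/143  (sign +1)
sum: t=0:+1/2880 = 1/2880
3j²(2 4 6; 0 -1 1) = Δ·Π!·Σ² = 14/429  (sign -1)
combine: 4πI² = 585·5/143·14/429 = 1050/1573
take √, sign -1: I = -0.23047581

-0.230476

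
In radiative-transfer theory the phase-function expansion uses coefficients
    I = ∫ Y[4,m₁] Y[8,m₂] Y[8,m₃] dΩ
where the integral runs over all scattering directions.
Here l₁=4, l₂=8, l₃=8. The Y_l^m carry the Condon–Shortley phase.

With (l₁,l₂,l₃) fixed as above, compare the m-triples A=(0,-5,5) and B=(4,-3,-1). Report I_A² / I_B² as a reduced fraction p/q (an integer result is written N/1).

Shared (l₁,l₂,l₃)=(4,8,8): N and (l;000)² cancel in I_A²/I_B².
A: Δ = 4!·4!·12!/21! = 1/185175900; Racah Σ t=0..3: t=0:+1/1254113280 t=1:−1/261273600 t=2:+1/638668800 t=3:−1/17244057600 = -1/656916480; ⇒ 3j(4 8 8; 0 -5 5)² = 13/1292, sgn +1
B: Δ = 4!·4!·12!/21! = 1/185175900; Racah Σ t=0..0: t=0:+1/348364800 = 1/348364800; ⇒ 3j(4 8 8; 4 -3 -1)² = 66/4199, sgn -1
I_A²/I_B² = (13/1292)/(66/4199) = 169/264

169/264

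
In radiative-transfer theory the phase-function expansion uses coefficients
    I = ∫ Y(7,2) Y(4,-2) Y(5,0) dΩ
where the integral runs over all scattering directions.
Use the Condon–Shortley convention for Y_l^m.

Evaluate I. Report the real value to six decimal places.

Rules hold: Σm=0, L=16 even, 3≤5≤11.
N = 15·9·11 = 1485
Δ = 6!·8!·2!/17! = 1/6126120
Racah Σ t=2..4: t=2:+1/69120 t=3:−1/20736 t=4:+1/69120 = -1/51840
⇒ 3j(7 4 5; 0 0 0)² = 280/21879, sgn +1
Racah Σ t=0..2: t=0:+1/1036800 t=1:−1/69120 t=2:+1/69120 = 1/1036800
⇒ 3j(7 4 5; 2 -2 0)² = 1/7293, sgn -1
4πI² = N·(3j₀)²·(3jₘ)² = 1400/537251
I = -1·√(0.00260586/4π) = -0.01440026

-0.014400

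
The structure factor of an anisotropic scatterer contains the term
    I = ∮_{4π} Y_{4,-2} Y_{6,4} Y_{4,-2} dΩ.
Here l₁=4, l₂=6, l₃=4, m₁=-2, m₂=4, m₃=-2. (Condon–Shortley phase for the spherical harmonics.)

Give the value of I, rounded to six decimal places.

m-sum 0 ✓  L=14 even ✓  2≤4≤10 ✓
Π(2lᵢ+1) = 9×13×9 = 1053
triangle coeff Δ(4,6,4) = 1/1261260
Σ_t [2,4]: t=2:+1/4608 t=3:−1/1296 t=4:+1/4608 = -7/20736
(3j)²=20/1287 [(4 6 4; 0 0 0)], sign=-1
Σ_t [4,6]: t=4:+1/69120 t=5:−1/14400 t=6:+1/69120 = -7/172800
(3j)²=14/715 [(4 6 4; -2 4 -2)], sign=-1
⇒ 4πI² = 504/1573
I = (+1)√(504/1573/(4π)) = 0.15967833

0.159678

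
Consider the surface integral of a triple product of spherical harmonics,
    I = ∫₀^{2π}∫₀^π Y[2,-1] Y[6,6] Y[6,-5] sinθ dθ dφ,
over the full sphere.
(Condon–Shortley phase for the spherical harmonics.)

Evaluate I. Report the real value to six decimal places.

0.178412

Checks pass: Σm=0; 14 even; l₃=6∈[4,8].
(2·2+1)(2·6+1)(2·6+1) = 845
Δ: 2! 2! 10! / 15! → 1/90090
sum: t=0:+1/69120 t=1:−1/14400 t=2:+1/69120 = -7/172800
3j²(2 6 6; 0 0 0) = Δ·Π!·Σ² = 14/715  (sign -1)
sum: t=2:+1/7257600 = 1/7257600
3j²(2 6 6; -1 6 -5) = Δ·Π!·Σ² = 11/455  (sign -1)
combine: 4πI² = 845·14/715·11/455 = 2/5
take √, sign +1: I = 0.17841241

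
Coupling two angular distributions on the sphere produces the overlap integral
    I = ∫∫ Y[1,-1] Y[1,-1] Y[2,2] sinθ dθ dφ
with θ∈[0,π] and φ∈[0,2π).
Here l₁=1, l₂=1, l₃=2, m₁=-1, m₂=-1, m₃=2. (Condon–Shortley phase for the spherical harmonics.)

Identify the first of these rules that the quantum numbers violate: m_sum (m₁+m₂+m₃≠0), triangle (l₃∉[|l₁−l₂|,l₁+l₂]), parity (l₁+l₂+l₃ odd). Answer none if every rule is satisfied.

m₁+m₂+m₃ = -1 − 1 + 2 = 0  ✓
triangle: |1−1|=0 ≤ l₃=2 ≤ 1+1=2  ✓
parity: l₁+l₂+l₃ = 4 is even  ✓

none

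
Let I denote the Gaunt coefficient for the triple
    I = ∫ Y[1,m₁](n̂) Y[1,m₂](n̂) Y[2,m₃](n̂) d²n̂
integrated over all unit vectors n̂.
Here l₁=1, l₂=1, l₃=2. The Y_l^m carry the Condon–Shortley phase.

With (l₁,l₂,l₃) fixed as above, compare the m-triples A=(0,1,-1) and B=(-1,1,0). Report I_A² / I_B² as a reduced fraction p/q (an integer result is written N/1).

Shared (l₁,l₂,l₃)=(1,1,2): N and (l;000)² cancel in I_A²/I_B².
A: Δ = 0!·2!·2!/5! = 1/30; Racah Σ t=0..0: t=0:+1/2 = 1/2; ⇒ 3j(1 1 2; 0 1 -1)² = 1/10, sgn -1
B: Δ = 0!·2!·2!/5! = 1/30; Racah Σ t=0..0: t=0:+1/4 = 1/4; ⇒ 3j(1 1 2; -1 1 0)² = 1/30, sgn +1
I_A²/I_B² = (1/10)/(1/30) = 3/1

3/1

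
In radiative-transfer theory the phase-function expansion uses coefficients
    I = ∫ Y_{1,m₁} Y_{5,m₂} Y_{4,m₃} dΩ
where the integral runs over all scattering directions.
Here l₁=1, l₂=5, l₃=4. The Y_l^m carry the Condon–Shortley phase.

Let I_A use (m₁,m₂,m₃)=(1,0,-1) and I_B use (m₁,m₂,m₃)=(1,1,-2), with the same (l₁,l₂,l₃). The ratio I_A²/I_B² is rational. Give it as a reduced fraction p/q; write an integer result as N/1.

l's match ⇒ only the (l;m) 3-j factors differ between A and B.
A: triangle coeff Δ(1,5,4) = 1/495; Σ_t [0,0]: t=0:+1/1440 = 1/1440; (3j)²=2/99 [(1 5 4; 1 0 -1)], sign=-1
B: triangle coeff Δ(1,5,4) = 1/495; Σ_t [0,0]: t=0:+1/2880 = 1/2880; (3j)²=2/165 [(1 5 4; 1 1 -2)], sign=+1
I_A²/I_B² = (2/99)/(2/165) = 5/3

5/3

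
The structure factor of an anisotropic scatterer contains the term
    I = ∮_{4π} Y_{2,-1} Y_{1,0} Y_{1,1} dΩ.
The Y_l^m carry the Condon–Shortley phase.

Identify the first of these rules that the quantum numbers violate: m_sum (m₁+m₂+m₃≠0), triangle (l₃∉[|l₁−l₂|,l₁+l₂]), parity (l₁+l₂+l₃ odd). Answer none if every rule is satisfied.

m₁+m₂+m₃ = -1 + 0 + 1 = 0  ✓
triangle: |2−1|=1 ≤ l₃=1 ≤ 2+1=3  ✓
parity: l₁+l₂+l₃ = 4 is even  ✓

none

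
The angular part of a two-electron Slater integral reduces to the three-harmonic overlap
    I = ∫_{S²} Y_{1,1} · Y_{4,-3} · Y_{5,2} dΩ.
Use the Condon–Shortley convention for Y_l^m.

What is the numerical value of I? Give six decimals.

0.085055

Checks pass: Σm=0; 10 even; l₃=5∈[3,5].
(2·1+1)(2·4+1)(2·5+1) = 297
Δ: 0! 2! 8! / 11! → 1/495
sum: t=0:+1/576 = 1/576
3j²(1 4 5; 0 0 0) = Δ·Π!·Σ² = 5/99  (sign -1)
sum: t=0:+1/10080 = 1/10080
3j²(1 4 5; 1 -3 2) = Δ·Π!·Σ² = 1/165  (sign -1)
combine: 4πI² = 297·5/99·1/165 = 1/11
take √, sign +1: I = 0.08505478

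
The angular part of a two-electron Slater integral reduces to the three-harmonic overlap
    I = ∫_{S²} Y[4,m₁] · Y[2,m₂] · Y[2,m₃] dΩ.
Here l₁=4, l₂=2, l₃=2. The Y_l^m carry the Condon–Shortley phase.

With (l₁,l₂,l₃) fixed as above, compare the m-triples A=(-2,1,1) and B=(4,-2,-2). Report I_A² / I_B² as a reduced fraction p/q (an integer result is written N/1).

Shared (l₁,l₂,l₃)=(4,2,2): N and (l;000)² cancel in I_A²/I_B².
A: Δ = 4!·4!·0!/9! = 1/630; Racah Σ t=3..3: t=3:−1/36 = -1/36; ⇒ 3j(4 2 2; -2 1 1)² = 4/63, sgn +1
B: Δ = 4!·4!·0!/9! = 1/630; Racah Σ t=0..0: t=0:+1/576 = 1/576; ⇒ 3j(4 2 2; 4 -2 -2)² = 1/9, sgn +1
I_A²/I_B² = (4/63)/(1/9) = 4/7

4/7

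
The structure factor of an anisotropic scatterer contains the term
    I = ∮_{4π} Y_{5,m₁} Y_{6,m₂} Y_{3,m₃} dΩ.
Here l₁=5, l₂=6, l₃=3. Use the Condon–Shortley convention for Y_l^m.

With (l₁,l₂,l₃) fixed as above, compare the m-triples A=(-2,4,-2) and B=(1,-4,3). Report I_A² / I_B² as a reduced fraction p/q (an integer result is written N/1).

3/14

Same 5,6,3: normalisation and zero-m 3j drop out of the ratio.
A: Δ: 8! 2! 4! / 15! → 1/675675; sum: t=6:+1/34560 t=7:−1/60480 = 1/80640; 3j²(5 6 3; -2 4 -2) = Δ·Π!·Σ² = 6/1001  (sign -1)
B: Δ: 8! 2! 4! / 15! → 1/675675; sum: t=2:+1/69120 = 1/69120; 3j²(5 6 3; 1 -4 3) = Δ·Π!·Σ² = 4/143  (sign +1)
I_A²/I_B² = (6/1001)/(4/143) = 3/14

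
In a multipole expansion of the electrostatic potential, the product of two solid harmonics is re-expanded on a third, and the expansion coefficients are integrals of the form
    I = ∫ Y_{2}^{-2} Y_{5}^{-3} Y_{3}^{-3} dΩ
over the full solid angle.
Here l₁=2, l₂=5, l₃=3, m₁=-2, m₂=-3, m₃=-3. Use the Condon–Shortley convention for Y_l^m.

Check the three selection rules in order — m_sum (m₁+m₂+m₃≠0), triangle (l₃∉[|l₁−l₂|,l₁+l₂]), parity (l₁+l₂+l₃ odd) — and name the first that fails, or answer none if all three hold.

azimuthal sum: -2 − 3 − 3 = -8  ✗
3 ≤ 3 ≤ 7 (triangle on l)
L = 2 + 5 + 3 = 10 (even)

m_sum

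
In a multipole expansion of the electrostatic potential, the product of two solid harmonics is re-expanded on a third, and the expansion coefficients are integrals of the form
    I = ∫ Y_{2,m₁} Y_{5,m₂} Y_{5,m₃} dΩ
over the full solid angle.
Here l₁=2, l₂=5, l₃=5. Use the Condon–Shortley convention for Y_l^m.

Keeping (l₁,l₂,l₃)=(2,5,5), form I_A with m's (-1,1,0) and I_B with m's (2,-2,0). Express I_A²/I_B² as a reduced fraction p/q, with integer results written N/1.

1/28

Same 2,5,5: normalisation and zero-m 3j drop out of the ratio.
A: Δ: 2! 2! 8! / 13! → 1/38610; sum: t=1:−1/1440 t=2:+1/1152 = 1/5760; 3j²(2 5 5; -1 1 0) = Δ·Π!·Σ² = 1/858  (sign -1)
B: Δ: 2! 2! 8! / 13! → 1/38610; sum: t=0:+1/2880 = 1/2880; 3j²(2 5 5; 2 -2 0) = Δ·Π!·Σ² = 14/429  (sign -1)
I_A²/I_B² = (1/858)/(14/429) = 1/28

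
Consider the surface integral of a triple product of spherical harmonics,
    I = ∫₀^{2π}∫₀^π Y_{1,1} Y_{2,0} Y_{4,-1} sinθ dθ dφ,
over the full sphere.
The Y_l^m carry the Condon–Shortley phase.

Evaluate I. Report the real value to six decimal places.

|1−2|≤4≤1+2 violated ⇒ I = 0

0.000000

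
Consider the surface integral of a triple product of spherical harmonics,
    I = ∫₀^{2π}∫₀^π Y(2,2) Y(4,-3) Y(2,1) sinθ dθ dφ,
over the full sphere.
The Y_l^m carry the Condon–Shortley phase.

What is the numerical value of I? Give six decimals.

-0.238414

Rules hold: Σm=0, L=8 even, 2≤2≤6.
N = 5·9·5 = 225
Δ = 4!·0!·4!/9! = 1/630
Racah Σ t=2..2: t=2:+1/16 = 1/16
⇒ 3j(2 4 2; 0 0 0)² = 2/35, sgn +1
Racah Σ t=0..0: t=0:+1/144 = 1/144
⇒ 3j(2 4 2; 2 -3 1)² = 1/18, sgn -1
4πI² = N·(3j₀)²·(3jₘ)² = 5/7
I = -1·√(0.714286/4π) = -0.23841361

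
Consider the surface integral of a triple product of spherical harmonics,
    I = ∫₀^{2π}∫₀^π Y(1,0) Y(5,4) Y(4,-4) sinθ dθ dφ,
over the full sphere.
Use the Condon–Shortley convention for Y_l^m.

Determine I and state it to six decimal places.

0.147319

Rules hold: Σm=0, L=10 even, 4≤4≤6.
N = 3·11·9 = 297
Δ = 2!·0!·8!/11! = 1/495
Racah Σ t=1..1: t=1:−1/576 = -1/576
⇒ 3j(1 5 4; 0 0 0)² = 5/99, sgn -1
Racah Σ t=1..1: t=1:−1/40320 = -1/40320
⇒ 3j(1 5 4; 0 4 -4)² = 1/55, sgn -1
4πI² = N·(3j₀)²·(3jₘ)² = 3/11
I = +1·√(0.272727/4π) = 0.14731920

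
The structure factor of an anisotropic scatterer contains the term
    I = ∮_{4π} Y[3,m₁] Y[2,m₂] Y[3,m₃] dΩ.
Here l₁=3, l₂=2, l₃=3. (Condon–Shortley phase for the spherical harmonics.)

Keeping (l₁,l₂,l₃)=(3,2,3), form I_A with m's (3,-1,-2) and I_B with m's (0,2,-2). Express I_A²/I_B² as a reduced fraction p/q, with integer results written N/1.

5/4

Shared (l₁,l₂,l₃)=(3,2,3): N and (l;000)² cancel in I_A²/I_B².
A: Δ = 2!·4!·2!/9! = 1/3780; Racah Σ t=0..0: t=0:+1/48 = 1/48; ⇒ 3j(3 2 3; 3 -1 -2)² = 5/84, sgn -1
B: Δ = 2!·4!·2!/9! = 1/3780; Racah Σ t=2..2: t=2:+1/24 = 1/24; ⇒ 3j(3 2 3; 0 2 -2)² = 1/21, sgn -1
I_A²/I_B² = (5/84)/(1/21) = 5/4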